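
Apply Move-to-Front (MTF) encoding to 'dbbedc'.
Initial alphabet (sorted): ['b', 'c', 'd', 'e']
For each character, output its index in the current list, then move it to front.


MTF encoding:
'd': index 2 in ['b', 'c', 'd', 'e'] -> ['d', 'b', 'c', 'e']
'b': index 1 in ['d', 'b', 'c', 'e'] -> ['b', 'd', 'c', 'e']
'b': index 0 in ['b', 'd', 'c', 'e'] -> ['b', 'd', 'c', 'e']
'e': index 3 in ['b', 'd', 'c', 'e'] -> ['e', 'b', 'd', 'c']
'd': index 2 in ['e', 'b', 'd', 'c'] -> ['d', 'e', 'b', 'c']
'c': index 3 in ['d', 'e', 'b', 'c'] -> ['c', 'd', 'e', 'b']


Output: [2, 1, 0, 3, 2, 3]


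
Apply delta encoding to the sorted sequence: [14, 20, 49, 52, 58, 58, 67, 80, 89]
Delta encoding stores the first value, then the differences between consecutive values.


First value: 14
Deltas:
  20 - 14 = 6
  49 - 20 = 29
  52 - 49 = 3
  58 - 52 = 6
  58 - 58 = 0
  67 - 58 = 9
  80 - 67 = 13
  89 - 80 = 9


Delta encoded: [14, 6, 29, 3, 6, 0, 9, 13, 9]


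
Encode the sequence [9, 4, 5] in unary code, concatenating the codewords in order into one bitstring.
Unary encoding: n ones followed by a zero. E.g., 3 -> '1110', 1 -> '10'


Encode each number as n ones followed by a terminating 0:
  9 -> 1111111110 (10 bits)
  4 -> 11110 (5 bits)
  5 -> 111110 (6 bits)
Total length = 10 + 5 + 6 = 21 bits.

Unary([9, 4, 5]) = 111111111011110111110 (21 bits)


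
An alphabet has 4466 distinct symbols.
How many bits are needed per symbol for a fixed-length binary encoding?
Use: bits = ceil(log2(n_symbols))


log2(4466) = 12.1248
Bracket: 2^12 = 4096 < 4466 <= 2^13 = 8192
So ceil(log2(4466)) = 13

bits = ceil(log2(4466)) = ceil(12.1248) = 13 bits


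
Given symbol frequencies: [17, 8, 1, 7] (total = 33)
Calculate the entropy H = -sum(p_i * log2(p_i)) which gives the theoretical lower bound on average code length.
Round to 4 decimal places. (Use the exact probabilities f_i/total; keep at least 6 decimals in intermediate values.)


Per-symbol terms -p_i * log2(p_i) with p_i = f_i/33:
  p = 17/33 = 0.515152: log2(p) = -0.956931, -p*log2(p) = 0.492965
  p = 8/33 = 0.242424: log2(p) = -2.044394, -p*log2(p) = 0.495611
  p = 1/33 = 0.030303: log2(p) = -5.044394, -p*log2(p) = 0.152860
  p = 7/33 = 0.212121: log2(p) = -2.237039, -p*log2(p) = 0.474523
H = 0.492965 + 0.495611 + 0.152860 + 0.474523 = 1.615959

H = 1.616 bits/symbol


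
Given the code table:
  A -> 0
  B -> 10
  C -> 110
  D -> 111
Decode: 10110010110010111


Decoding:
10 -> B
110 -> C
0 -> A
10 -> B
110 -> C
0 -> A
10 -> B
111 -> D


Result: BCABCABD


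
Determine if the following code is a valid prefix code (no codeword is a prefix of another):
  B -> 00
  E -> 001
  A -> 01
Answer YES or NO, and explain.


Checking each pair (does one codeword prefix another?):
  B='00' vs E='001': prefix -- VIOLATION

NO -- this is NOT a valid prefix code. B (00) is a prefix of E (001).


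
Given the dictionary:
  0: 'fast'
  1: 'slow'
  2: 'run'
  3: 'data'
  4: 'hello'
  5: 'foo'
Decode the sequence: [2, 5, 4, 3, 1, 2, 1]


Look up each index in the dictionary:
  2 -> 'run'
  5 -> 'foo'
  4 -> 'hello'
  3 -> 'data'
  1 -> 'slow'
  2 -> 'run'
  1 -> 'slow'

Decoded: "run foo hello data slow run slow"


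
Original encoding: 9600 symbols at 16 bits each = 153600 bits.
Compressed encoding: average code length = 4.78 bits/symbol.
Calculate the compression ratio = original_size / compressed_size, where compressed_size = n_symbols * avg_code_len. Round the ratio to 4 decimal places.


original_size = n_symbols * orig_bits = 9600 * 16 = 153600 bits
compressed_size = n_symbols * avg_code_len = 9600 * 4.78 = 45888.0 bits
ratio = original_size / compressed_size = 153600 / 45888.0 = 3.3473

Compression ratio = 3.3473


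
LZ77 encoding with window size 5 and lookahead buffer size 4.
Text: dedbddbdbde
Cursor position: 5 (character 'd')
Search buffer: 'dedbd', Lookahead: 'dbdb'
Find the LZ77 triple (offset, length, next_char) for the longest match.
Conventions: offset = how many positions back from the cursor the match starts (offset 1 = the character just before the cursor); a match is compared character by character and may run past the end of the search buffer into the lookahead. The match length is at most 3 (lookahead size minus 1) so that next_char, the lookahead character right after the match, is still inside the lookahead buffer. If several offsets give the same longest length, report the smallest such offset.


Try each offset into the search buffer:
  offset=1 (pos 4, char 'd'): match length 1
  offset=2 (pos 3, char 'b'): match length 0
  offset=3 (pos 2, char 'd'): match length 3
  offset=4 (pos 1, char 'e'): match length 0
  offset=5 (pos 0, char 'd'): match length 1
Longest match has length 3 at offset 3.
next_char = character at position 5 + 3 = 8 -> 'b'

Best match: offset=3, length=3 (matching 'dbd' starting at position 2)
LZ77 triple: (3, 3, 'b')


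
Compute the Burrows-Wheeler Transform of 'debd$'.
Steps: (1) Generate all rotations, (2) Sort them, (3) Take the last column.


Rotations (sorted):
  0: $debd -> last char: d
  1: bd$de -> last char: e
  2: d$deb -> last char: b
  3: debd$ -> last char: $
  4: ebd$d -> last char: d


BWT = deb$d


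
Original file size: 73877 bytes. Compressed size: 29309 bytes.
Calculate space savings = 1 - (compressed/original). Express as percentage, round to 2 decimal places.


ratio = compressed/original = 29309/73877 = 0.396727
savings = 1 - ratio = 1 - 0.396727 = 0.603273
as a percentage: 0.603273 * 100 = 60.33%

Space savings = 1 - 29309/73877 = 60.33%


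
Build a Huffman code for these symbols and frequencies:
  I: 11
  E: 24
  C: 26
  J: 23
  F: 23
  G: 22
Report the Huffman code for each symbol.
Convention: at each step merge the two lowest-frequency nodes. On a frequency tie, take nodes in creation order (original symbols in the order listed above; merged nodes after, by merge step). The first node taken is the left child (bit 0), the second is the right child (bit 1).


Huffman tree construction:
Step 1: Merge I(11) + G(22) = 33
Step 2: Merge J(23) + F(23) = 46
Step 3: Merge E(24) + C(26) = 50
Step 4: Merge (I+G)(33) + (J+F)(46) = 79
Step 5: Merge (E+C)(50) + ((I+G)+(J+F))(79) = 129
Read each symbol's code off the tree from the root (left child = 0, right child = 1).

Codes:
  I: 100 (length 3)
  E: 00 (length 2)
  C: 01 (length 2)
  J: 110 (length 3)
  F: 111 (length 3)
  G: 101 (length 3)
Average code length: 337/129 = 2.6124 bits/symbol


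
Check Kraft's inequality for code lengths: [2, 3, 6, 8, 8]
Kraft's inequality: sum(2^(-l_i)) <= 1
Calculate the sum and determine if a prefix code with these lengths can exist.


Sum = 2^(-2) + 2^(-3) + 2^(-6) + 2^(-8) + 2^(-8)
    = 0.25 + 0.125 + 0.015625 + 0.00390625 + 0.00390625
    = 102/256 = 0.3984375
Since 0.3984375 <= 1, Kraft's inequality IS satisfied.
A prefix code with these lengths CAN exist.

Kraft sum = 0.3984375. Satisfied.


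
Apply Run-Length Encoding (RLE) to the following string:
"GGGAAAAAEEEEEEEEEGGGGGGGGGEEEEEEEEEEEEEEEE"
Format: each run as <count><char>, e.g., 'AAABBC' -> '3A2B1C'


Scanning runs left to right:
  i=0: run of 'G' x 3 -> '3G'
  i=3: run of 'A' x 5 -> '5A'
  i=8: run of 'E' x 9 -> '9E'
  i=17: run of 'G' x 9 -> '9G'
  i=26: run of 'E' x 16 -> '16E'

RLE = 3G5A9E9G16E


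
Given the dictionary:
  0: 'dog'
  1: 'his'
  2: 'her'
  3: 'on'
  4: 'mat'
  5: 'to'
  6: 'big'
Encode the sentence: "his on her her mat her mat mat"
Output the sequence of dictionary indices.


Look up each word in the dictionary:
  'his' -> 1
  'on' -> 3
  'her' -> 2
  'her' -> 2
  'mat' -> 4
  'her' -> 2
  'mat' -> 4
  'mat' -> 4

Encoded: [1, 3, 2, 2, 4, 2, 4, 4]


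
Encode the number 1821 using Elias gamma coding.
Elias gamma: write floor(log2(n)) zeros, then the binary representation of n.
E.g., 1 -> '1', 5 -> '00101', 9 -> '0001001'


num_bits = floor(log2(1821)) + 1 = 11
leading_zeros = num_bits - 1 = 10
binary(1821) = 11100011101

Elias gamma(1821) = '0000000000' + '11100011101' = 000000000011100011101 (21 bits)


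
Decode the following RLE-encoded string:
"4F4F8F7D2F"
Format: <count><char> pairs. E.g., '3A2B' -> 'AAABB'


Expanding each <count><char> pair:
  4F -> 'FFFF'
  4F -> 'FFFF'
  8F -> 'FFFFFFFF'
  7D -> 'DDDDDDD'
  2F -> 'FF'

Decoded = FFFFFFFFFFFFFFFFDDDDDDDFF


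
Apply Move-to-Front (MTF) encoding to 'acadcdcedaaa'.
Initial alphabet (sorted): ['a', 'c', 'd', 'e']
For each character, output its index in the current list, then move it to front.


MTF encoding:
'a': index 0 in ['a', 'c', 'd', 'e'] -> ['a', 'c', 'd', 'e']
'c': index 1 in ['a', 'c', 'd', 'e'] -> ['c', 'a', 'd', 'e']
'a': index 1 in ['c', 'a', 'd', 'e'] -> ['a', 'c', 'd', 'e']
'd': index 2 in ['a', 'c', 'd', 'e'] -> ['d', 'a', 'c', 'e']
'c': index 2 in ['d', 'a', 'c', 'e'] -> ['c', 'd', 'a', 'e']
'd': index 1 in ['c', 'd', 'a', 'e'] -> ['d', 'c', 'a', 'e']
'c': index 1 in ['d', 'c', 'a', 'e'] -> ['c', 'd', 'a', 'e']
'e': index 3 in ['c', 'd', 'a', 'e'] -> ['e', 'c', 'd', 'a']
'd': index 2 in ['e', 'c', 'd', 'a'] -> ['d', 'e', 'c', 'a']
'a': index 3 in ['d', 'e', 'c', 'a'] -> ['a', 'd', 'e', 'c']
'a': index 0 in ['a', 'd', 'e', 'c'] -> ['a', 'd', 'e', 'c']
'a': index 0 in ['a', 'd', 'e', 'c'] -> ['a', 'd', 'e', 'c']


Output: [0, 1, 1, 2, 2, 1, 1, 3, 2, 3, 0, 0]


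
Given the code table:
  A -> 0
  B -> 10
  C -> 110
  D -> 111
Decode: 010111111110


Decoding:
0 -> A
10 -> B
111 -> D
111 -> D
110 -> C


Result: ABDDC


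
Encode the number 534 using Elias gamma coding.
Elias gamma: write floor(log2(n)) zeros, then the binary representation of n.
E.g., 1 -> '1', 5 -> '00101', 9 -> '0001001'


num_bits = floor(log2(534)) + 1 = 10
leading_zeros = num_bits - 1 = 9
binary(534) = 1000010110

Elias gamma(534) = '000000000' + '1000010110' = 0000000001000010110 (19 bits)


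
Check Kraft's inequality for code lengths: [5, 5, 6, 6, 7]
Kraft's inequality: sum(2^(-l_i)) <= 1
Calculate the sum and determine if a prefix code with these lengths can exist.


Sum = 2^(-5) + 2^(-5) + 2^(-6) + 2^(-6) + 2^(-7)
    = 0.03125 + 0.03125 + 0.015625 + 0.015625 + 0.0078125
    = 13/128 = 0.1015625
Since 0.1015625 <= 1, Kraft's inequality IS satisfied.
A prefix code with these lengths CAN exist.

Kraft sum = 0.1015625. Satisfied.


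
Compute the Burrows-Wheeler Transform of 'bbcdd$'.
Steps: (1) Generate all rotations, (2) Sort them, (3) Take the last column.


Rotations (sorted):
  0: $bbcdd -> last char: d
  1: bbcdd$ -> last char: $
  2: bcdd$b -> last char: b
  3: cdd$bb -> last char: b
  4: d$bbcd -> last char: d
  5: dd$bbc -> last char: c


BWT = d$bbdc


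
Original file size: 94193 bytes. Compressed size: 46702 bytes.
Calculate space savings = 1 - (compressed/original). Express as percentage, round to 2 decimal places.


ratio = compressed/original = 46702/94193 = 0.495812
savings = 1 - ratio = 1 - 0.495812 = 0.504188
as a percentage: 0.504188 * 100 = 50.42%

Space savings = 1 - 46702/94193 = 50.42%


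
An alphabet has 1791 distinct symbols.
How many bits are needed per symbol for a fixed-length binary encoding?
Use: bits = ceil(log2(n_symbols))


log2(1791) = 10.8065
Bracket: 2^10 = 1024 < 1791 <= 2^11 = 2048
So ceil(log2(1791)) = 11

bits = ceil(log2(1791)) = ceil(10.8065) = 11 bits


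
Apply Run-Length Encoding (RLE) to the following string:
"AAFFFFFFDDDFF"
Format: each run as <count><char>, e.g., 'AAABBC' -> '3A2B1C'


Scanning runs left to right:
  i=0: run of 'A' x 2 -> '2A'
  i=2: run of 'F' x 6 -> '6F'
  i=8: run of 'D' x 3 -> '3D'
  i=11: run of 'F' x 2 -> '2F'

RLE = 2A6F3D2F


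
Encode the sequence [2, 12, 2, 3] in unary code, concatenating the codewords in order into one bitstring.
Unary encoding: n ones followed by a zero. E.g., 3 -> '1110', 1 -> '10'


Encode each number as n ones followed by a terminating 0:
  2 -> 110 (3 bits)
  12 -> 1111111111110 (13 bits)
  2 -> 110 (3 bits)
  3 -> 1110 (4 bits)
Total length = 3 + 13 + 3 + 4 = 23 bits.

Unary([2, 12, 2, 3]) = 11011111111111101101110 (23 bits)


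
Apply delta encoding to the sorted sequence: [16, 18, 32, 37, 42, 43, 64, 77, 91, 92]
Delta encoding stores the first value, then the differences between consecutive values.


First value: 16
Deltas:
  18 - 16 = 2
  32 - 18 = 14
  37 - 32 = 5
  42 - 37 = 5
  43 - 42 = 1
  64 - 43 = 21
  77 - 64 = 13
  91 - 77 = 14
  92 - 91 = 1


Delta encoded: [16, 2, 14, 5, 5, 1, 21, 13, 14, 1]


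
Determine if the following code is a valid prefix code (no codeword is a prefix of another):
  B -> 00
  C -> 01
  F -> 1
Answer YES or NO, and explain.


Checking each pair (does one codeword prefix another?):
  B='00' vs C='01': no prefix
  B='00' vs F='1': no prefix
  C='01' vs B='00': no prefix
  C='01' vs F='1': no prefix
  F='1' vs B='00': no prefix
  F='1' vs C='01': no prefix
No violation found over all pairs.

YES -- this is a valid prefix code. No codeword is a prefix of any other codeword.


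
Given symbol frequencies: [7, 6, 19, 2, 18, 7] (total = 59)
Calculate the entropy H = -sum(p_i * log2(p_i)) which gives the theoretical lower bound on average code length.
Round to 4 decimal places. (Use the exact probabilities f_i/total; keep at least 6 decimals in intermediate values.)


Per-symbol terms -p_i * log2(p_i) with p_i = f_i/59:
  p = 7/59 = 0.118644: log2(p) = -3.075288, -p*log2(p) = 0.364865
  p = 6/59 = 0.101695: log2(p) = -3.297681, -p*log2(p) = 0.335357
  p = 19/59 = 0.322034: log2(p) = -1.634716, -p*log2(p) = 0.526434
  p = 2/59 = 0.033898: log2(p) = -4.882643, -p*log2(p) = 0.165513
  p = 18/59 = 0.305085: log2(p) = -1.712718, -p*log2(p) = 0.522524
  p = 7/59 = 0.118644: log2(p) = -3.075288, -p*log2(p) = 0.364865
H = 0.364865 + 0.335357 + 0.526434 + 0.165513 + 0.522524 + 0.364865 = 2.279558

H = 2.2796 bits/symbol


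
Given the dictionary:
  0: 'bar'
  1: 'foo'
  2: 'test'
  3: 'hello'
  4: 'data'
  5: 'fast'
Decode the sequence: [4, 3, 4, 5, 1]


Look up each index in the dictionary:
  4 -> 'data'
  3 -> 'hello'
  4 -> 'data'
  5 -> 'fast'
  1 -> 'foo'

Decoded: "data hello data fast foo"


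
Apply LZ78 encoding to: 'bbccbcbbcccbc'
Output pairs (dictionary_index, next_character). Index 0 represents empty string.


LZ78 encoding steps:
Dictionary: {0: ''}
Step 1: w='' (idx 0), next='b' -> output (0, 'b'), add 'b' as idx 1
Step 2: w='b' (idx 1), next='c' -> output (1, 'c'), add 'bc' as idx 2
Step 3: w='' (idx 0), next='c' -> output (0, 'c'), add 'c' as idx 3
Step 4: w='bc' (idx 2), next='b' -> output (2, 'b'), add 'bcb' as idx 4
Step 5: w='bc' (idx 2), next='c' -> output (2, 'c'), add 'bcc' as idx 5
Step 6: w='c' (idx 3), next='b' -> output (3, 'b'), add 'cb' as idx 6
Step 7: w='c' (idx 3), end of input -> output (3, '')


Encoded: [(0, 'b'), (1, 'c'), (0, 'c'), (2, 'b'), (2, 'c'), (3, 'b'), (3, '')]


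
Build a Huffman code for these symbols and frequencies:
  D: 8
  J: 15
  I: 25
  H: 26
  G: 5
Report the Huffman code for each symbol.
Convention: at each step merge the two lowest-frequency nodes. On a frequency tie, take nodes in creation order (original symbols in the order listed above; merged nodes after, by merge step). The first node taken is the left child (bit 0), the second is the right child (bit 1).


Huffman tree construction:
Step 1: Merge G(5) + D(8) = 13
Step 2: Merge (G+D)(13) + J(15) = 28
Step 3: Merge I(25) + H(26) = 51
Step 4: Merge ((G+D)+J)(28) + (I+H)(51) = 79
Read each symbol's code off the tree from the root (left child = 0, right child = 1).

Codes:
  D: 001 (length 3)
  J: 01 (length 2)
  I: 10 (length 2)
  H: 11 (length 2)
  G: 000 (length 3)
Average code length: 171/79 = 2.1646 bits/symbol


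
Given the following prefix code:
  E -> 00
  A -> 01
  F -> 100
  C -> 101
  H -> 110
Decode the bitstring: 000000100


Decoding step by step:
Bits 00 -> E
Bits 00 -> E
Bits 00 -> E
Bits 100 -> F


Decoded message: EEEF


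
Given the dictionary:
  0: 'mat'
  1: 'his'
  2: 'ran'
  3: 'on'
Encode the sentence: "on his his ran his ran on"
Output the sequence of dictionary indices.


Look up each word in the dictionary:
  'on' -> 3
  'his' -> 1
  'his' -> 1
  'ran' -> 2
  'his' -> 1
  'ran' -> 2
  'on' -> 3

Encoded: [3, 1, 1, 2, 1, 2, 3]


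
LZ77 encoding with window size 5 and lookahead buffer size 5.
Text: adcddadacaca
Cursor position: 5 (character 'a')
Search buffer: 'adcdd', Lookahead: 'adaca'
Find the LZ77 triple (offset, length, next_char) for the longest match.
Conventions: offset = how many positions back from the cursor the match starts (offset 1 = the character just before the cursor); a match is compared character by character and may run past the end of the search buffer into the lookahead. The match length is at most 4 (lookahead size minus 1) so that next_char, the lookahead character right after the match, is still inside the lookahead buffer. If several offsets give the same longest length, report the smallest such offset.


Try each offset into the search buffer:
  offset=1 (pos 4, char 'd'): match length 0
  offset=2 (pos 3, char 'd'): match length 0
  offset=3 (pos 2, char 'c'): match length 0
  offset=4 (pos 1, char 'd'): match length 0
  offset=5 (pos 0, char 'a'): match length 2
Longest match has length 2 at offset 5.
next_char = character at position 5 + 2 = 7 -> 'a'

Best match: offset=5, length=2 (matching 'ad' starting at position 0)
LZ77 triple: (5, 2, 'a')


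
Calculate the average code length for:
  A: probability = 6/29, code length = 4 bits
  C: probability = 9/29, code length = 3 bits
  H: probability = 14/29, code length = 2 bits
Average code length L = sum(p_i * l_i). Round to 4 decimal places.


Weighted contributions p_i * l_i:
  A: (6/29) * 4 = 24/29
  C: (9/29) * 3 = 27/29
  H: (14/29) * 2 = 28/29
Sum = (24 + 27 + 28)/29 = 79/29

L = 79/29 = 2.7241 bits/symbol


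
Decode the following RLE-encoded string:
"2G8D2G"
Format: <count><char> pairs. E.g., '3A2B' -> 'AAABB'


Expanding each <count><char> pair:
  2G -> 'GG'
  8D -> 'DDDDDDDD'
  2G -> 'GG'

Decoded = GGDDDDDDDDGG


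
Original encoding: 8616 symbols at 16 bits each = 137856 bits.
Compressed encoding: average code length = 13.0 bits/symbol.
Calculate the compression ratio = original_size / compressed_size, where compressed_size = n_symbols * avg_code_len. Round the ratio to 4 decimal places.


original_size = n_symbols * orig_bits = 8616 * 16 = 137856 bits
compressed_size = n_symbols * avg_code_len = 8616 * 13.0 = 112008.0 bits
ratio = original_size / compressed_size = 137856 / 112008.0 = 1.2308

Compression ratio = 1.2308


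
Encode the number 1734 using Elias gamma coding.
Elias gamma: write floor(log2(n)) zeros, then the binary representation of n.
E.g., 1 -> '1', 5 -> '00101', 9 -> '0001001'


num_bits = floor(log2(1734)) + 1 = 11
leading_zeros = num_bits - 1 = 10
binary(1734) = 11011000110

Elias gamma(1734) = '0000000000' + '11011000110' = 000000000011011000110 (21 bits)


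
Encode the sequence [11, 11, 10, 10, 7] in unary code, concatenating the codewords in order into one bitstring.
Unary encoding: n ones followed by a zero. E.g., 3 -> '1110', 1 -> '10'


Encode each number as n ones followed by a terminating 0:
  11 -> 111111111110 (12 bits)
  11 -> 111111111110 (12 bits)
  10 -> 11111111110 (11 bits)
  10 -> 11111111110 (11 bits)
  7 -> 11111110 (8 bits)
Total length = 12 + 12 + 11 + 11 + 8 = 54 bits.

Unary([11, 11, 10, 10, 7]) = 111111111110111111111110111111111101111111111011111110 (54 bits)


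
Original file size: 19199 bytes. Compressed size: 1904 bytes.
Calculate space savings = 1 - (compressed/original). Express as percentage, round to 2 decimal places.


ratio = compressed/original = 1904/19199 = 0.099172
savings = 1 - ratio = 1 - 0.099172 = 0.900828
as a percentage: 0.900828 * 100 = 90.08%

Space savings = 1 - 1904/19199 = 90.08%


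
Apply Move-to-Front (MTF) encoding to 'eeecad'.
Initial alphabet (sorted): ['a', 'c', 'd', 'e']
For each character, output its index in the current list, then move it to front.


MTF encoding:
'e': index 3 in ['a', 'c', 'd', 'e'] -> ['e', 'a', 'c', 'd']
'e': index 0 in ['e', 'a', 'c', 'd'] -> ['e', 'a', 'c', 'd']
'e': index 0 in ['e', 'a', 'c', 'd'] -> ['e', 'a', 'c', 'd']
'c': index 2 in ['e', 'a', 'c', 'd'] -> ['c', 'e', 'a', 'd']
'a': index 2 in ['c', 'e', 'a', 'd'] -> ['a', 'c', 'e', 'd']
'd': index 3 in ['a', 'c', 'e', 'd'] -> ['d', 'a', 'c', 'e']


Output: [3, 0, 0, 2, 2, 3]


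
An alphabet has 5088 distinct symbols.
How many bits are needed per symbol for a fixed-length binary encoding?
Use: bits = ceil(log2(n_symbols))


log2(5088) = 12.3129
Bracket: 2^12 = 4096 < 5088 <= 2^13 = 8192
So ceil(log2(5088)) = 13

bits = ceil(log2(5088)) = ceil(12.3129) = 13 bits


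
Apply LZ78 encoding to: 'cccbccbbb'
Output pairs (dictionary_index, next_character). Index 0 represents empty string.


LZ78 encoding steps:
Dictionary: {0: ''}
Step 1: w='' (idx 0), next='c' -> output (0, 'c'), add 'c' as idx 1
Step 2: w='c' (idx 1), next='c' -> output (1, 'c'), add 'cc' as idx 2
Step 3: w='' (idx 0), next='b' -> output (0, 'b'), add 'b' as idx 3
Step 4: w='cc' (idx 2), next='b' -> output (2, 'b'), add 'ccb' as idx 4
Step 5: w='b' (idx 3), next='b' -> output (3, 'b'), add 'bb' as idx 5


Encoded: [(0, 'c'), (1, 'c'), (0, 'b'), (2, 'b'), (3, 'b')]


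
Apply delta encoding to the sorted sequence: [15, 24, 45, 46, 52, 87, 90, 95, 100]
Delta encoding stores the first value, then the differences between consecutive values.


First value: 15
Deltas:
  24 - 15 = 9
  45 - 24 = 21
  46 - 45 = 1
  52 - 46 = 6
  87 - 52 = 35
  90 - 87 = 3
  95 - 90 = 5
  100 - 95 = 5


Delta encoded: [15, 9, 21, 1, 6, 35, 3, 5, 5]


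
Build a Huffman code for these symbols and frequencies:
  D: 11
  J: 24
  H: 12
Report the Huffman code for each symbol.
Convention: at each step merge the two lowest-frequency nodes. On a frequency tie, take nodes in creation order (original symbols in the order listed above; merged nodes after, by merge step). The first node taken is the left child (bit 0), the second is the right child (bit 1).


Huffman tree construction:
Step 1: Merge D(11) + H(12) = 23
Step 2: Merge (D+H)(23) + J(24) = 47
Read each symbol's code off the tree from the root (left child = 0, right child = 1).

Codes:
  D: 00 (length 2)
  J: 1 (length 1)
  H: 01 (length 2)
Average code length: 70/47 = 1.4894 bits/symbol


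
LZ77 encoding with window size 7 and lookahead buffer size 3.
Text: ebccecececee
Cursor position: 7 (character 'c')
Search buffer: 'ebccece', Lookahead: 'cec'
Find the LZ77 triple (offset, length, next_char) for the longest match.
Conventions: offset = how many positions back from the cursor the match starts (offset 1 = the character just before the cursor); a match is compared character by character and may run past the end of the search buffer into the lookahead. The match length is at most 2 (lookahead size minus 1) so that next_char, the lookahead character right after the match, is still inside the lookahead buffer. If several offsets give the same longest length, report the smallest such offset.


Try each offset into the search buffer:
  offset=1 (pos 6, char 'e'): match length 0
  offset=2 (pos 5, char 'c'): match length 2
  offset=3 (pos 4, char 'e'): match length 0
  offset=4 (pos 3, char 'c'): match length 2
  offset=5 (pos 2, char 'c'): match length 1
  offset=6 (pos 1, char 'b'): match length 0
  offset=7 (pos 0, char 'e'): match length 0
Longest match has length 2, found at offsets 2, 4; take the smallest, offset 2.
next_char = character at position 7 + 2 = 9 -> 'c'

Best match: offset=2, length=2 (matching 'ce' starting at position 5)
LZ77 triple: (2, 2, 'c')


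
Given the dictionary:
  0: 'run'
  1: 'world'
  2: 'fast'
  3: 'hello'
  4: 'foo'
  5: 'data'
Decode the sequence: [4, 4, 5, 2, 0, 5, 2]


Look up each index in the dictionary:
  4 -> 'foo'
  4 -> 'foo'
  5 -> 'data'
  2 -> 'fast'
  0 -> 'run'
  5 -> 'data'
  2 -> 'fast'

Decoded: "foo foo data fast run data fast"


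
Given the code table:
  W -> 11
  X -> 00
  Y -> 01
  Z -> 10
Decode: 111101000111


Decoding:
11 -> W
11 -> W
01 -> Y
00 -> X
01 -> Y
11 -> W


Result: WWYXYW


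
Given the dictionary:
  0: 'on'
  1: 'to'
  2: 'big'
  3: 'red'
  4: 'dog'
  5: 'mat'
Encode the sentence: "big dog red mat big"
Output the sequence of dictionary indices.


Look up each word in the dictionary:
  'big' -> 2
  'dog' -> 4
  'red' -> 3
  'mat' -> 5
  'big' -> 2

Encoded: [2, 4, 3, 5, 2]


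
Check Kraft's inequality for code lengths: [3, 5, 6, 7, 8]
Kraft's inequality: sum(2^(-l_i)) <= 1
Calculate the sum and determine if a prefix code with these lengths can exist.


Sum = 2^(-3) + 2^(-5) + 2^(-6) + 2^(-7) + 2^(-8)
    = 0.125 + 0.03125 + 0.015625 + 0.0078125 + 0.00390625
    = 47/256 = 0.18359375
Since 0.18359375 <= 1, Kraft's inequality IS satisfied.
A prefix code with these lengths CAN exist.

Kraft sum = 0.18359375. Satisfied.


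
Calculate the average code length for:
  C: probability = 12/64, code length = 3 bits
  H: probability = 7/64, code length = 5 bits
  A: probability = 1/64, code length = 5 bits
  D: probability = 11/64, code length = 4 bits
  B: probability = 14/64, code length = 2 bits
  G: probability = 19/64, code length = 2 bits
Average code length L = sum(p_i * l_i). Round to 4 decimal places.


Weighted contributions p_i * l_i:
  C: (12/64) * 3 = 36/64
  H: (7/64) * 5 = 35/64
  A: (1/64) * 5 = 5/64
  D: (11/64) * 4 = 44/64
  B: (14/64) * 2 = 28/64
  G: (19/64) * 2 = 38/64
Sum = (36 + 35 + 5 + 44 + 28 + 38)/64 = 186/64

L = 186/64 = 2.9063 bits/symbol


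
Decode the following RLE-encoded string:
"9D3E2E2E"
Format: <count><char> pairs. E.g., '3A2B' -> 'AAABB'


Expanding each <count><char> pair:
  9D -> 'DDDDDDDDD'
  3E -> 'EEE'
  2E -> 'EE'
  2E -> 'EE'

Decoded = DDDDDDDDDEEEEEEE


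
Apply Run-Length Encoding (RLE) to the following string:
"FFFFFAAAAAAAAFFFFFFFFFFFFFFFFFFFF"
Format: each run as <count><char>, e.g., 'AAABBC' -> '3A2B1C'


Scanning runs left to right:
  i=0: run of 'F' x 5 -> '5F'
  i=5: run of 'A' x 8 -> '8A'
  i=13: run of 'F' x 20 -> '20F'

RLE = 5F8A20F


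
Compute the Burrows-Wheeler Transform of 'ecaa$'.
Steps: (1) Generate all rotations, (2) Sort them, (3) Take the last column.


Rotations (sorted):
  0: $ecaa -> last char: a
  1: a$eca -> last char: a
  2: aa$ec -> last char: c
  3: caa$e -> last char: e
  4: ecaa$ -> last char: $


BWT = aace$


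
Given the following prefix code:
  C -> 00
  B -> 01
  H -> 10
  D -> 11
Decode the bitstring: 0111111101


Decoding step by step:
Bits 01 -> B
Bits 11 -> D
Bits 11 -> D
Bits 11 -> D
Bits 01 -> B


Decoded message: BDDDB


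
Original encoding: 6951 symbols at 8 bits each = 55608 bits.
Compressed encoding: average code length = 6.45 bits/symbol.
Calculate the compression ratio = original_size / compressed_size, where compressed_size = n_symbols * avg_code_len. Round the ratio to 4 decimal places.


original_size = n_symbols * orig_bits = 6951 * 8 = 55608 bits
compressed_size = n_symbols * avg_code_len = 6951 * 6.45 = 44833.95 bits
ratio = original_size / compressed_size = 55608 / 44833.95 = 1.2403

Compression ratio = 1.2403


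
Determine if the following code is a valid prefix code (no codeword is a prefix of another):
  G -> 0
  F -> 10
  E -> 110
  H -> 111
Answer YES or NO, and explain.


Checking each pair (does one codeword prefix another?):
  G='0' vs F='10': no prefix
  G='0' vs E='110': no prefix
  G='0' vs H='111': no prefix
  F='10' vs G='0': no prefix
  F='10' vs E='110': no prefix
  F='10' vs H='111': no prefix
  E='110' vs G='0': no prefix
  E='110' vs F='10': no prefix
  E='110' vs H='111': no prefix
  H='111' vs G='0': no prefix
  H='111' vs F='10': no prefix
  H='111' vs E='110': no prefix
No violation found over all pairs.

YES -- this is a valid prefix code. No codeword is a prefix of any other codeword.


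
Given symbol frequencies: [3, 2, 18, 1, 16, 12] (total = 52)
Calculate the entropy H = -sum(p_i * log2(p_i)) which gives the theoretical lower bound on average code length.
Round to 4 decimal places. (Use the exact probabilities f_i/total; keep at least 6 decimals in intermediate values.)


Per-symbol terms -p_i * log2(p_i) with p_i = f_i/52:
  p = 3/52 = 0.057692: log2(p) = -4.115477, -p*log2(p) = 0.237431
  p = 2/52 = 0.038462: log2(p) = -4.700440, -p*log2(p) = 0.180786
  p = 18/52 = 0.346154: log2(p) = -1.530515, -p*log2(p) = 0.529794
  p = 1/52 = 0.019231: log2(p) = -5.700440, -p*log2(p) = 0.109624
  p = 16/52 = 0.307692: log2(p) = -1.700440, -p*log2(p) = 0.523212
  p = 12/52 = 0.230769: log2(p) = -2.115477, -p*log2(p) = 0.488187
H = 0.237431 + 0.180786 + 0.529794 + 0.109624 + 0.523212 + 0.488187 = 2.069034

H = 2.069 bits/symbol


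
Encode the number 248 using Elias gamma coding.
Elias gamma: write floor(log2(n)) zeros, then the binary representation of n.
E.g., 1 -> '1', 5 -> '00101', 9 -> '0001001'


num_bits = floor(log2(248)) + 1 = 8
leading_zeros = num_bits - 1 = 7
binary(248) = 11111000

Elias gamma(248) = '0000000' + '11111000' = 000000011111000 (15 bits)


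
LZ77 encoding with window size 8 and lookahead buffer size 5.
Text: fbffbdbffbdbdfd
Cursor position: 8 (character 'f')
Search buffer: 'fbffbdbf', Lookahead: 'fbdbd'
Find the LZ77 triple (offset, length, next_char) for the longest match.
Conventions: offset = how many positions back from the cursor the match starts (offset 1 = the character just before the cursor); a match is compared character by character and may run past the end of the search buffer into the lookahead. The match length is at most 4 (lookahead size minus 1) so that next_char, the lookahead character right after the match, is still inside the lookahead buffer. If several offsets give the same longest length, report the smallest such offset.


Try each offset into the search buffer:
  offset=1 (pos 7, char 'f'): match length 1
  offset=2 (pos 6, char 'b'): match length 0
  offset=3 (pos 5, char 'd'): match length 0
  offset=4 (pos 4, char 'b'): match length 0
  offset=5 (pos 3, char 'f'): match length 4
  offset=6 (pos 2, char 'f'): match length 1
  offset=7 (pos 1, char 'b'): match length 0
  offset=8 (pos 0, char 'f'): match length 2
Longest match has length 4 at offset 5.
next_char = character at position 8 + 4 = 12 -> 'd'

Best match: offset=5, length=4 (matching 'fbdb' starting at position 3)
LZ77 triple: (5, 4, 'd')


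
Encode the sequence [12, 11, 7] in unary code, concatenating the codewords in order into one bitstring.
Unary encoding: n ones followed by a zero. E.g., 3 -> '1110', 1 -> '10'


Encode each number as n ones followed by a terminating 0:
  12 -> 1111111111110 (13 bits)
  11 -> 111111111110 (12 bits)
  7 -> 11111110 (8 bits)
Total length = 13 + 12 + 8 = 33 bits.

Unary([12, 11, 7]) = 111111111111011111111111011111110 (33 bits)


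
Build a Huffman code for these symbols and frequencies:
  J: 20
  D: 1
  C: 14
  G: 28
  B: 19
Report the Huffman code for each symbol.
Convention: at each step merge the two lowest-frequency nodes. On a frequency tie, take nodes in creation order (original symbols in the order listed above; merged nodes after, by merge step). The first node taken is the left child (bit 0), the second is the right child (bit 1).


Huffman tree construction:
Step 1: Merge D(1) + C(14) = 15
Step 2: Merge (D+C)(15) + B(19) = 34
Step 3: Merge J(20) + G(28) = 48
Step 4: Merge ((D+C)+B)(34) + (J+G)(48) = 82
Read each symbol's code off the tree from the root (left child = 0, right child = 1).

Codes:
  J: 10 (length 2)
  D: 000 (length 3)
  C: 001 (length 3)
  G: 11 (length 2)
  B: 01 (length 2)
Average code length: 179/82 = 2.1829 bits/symbol


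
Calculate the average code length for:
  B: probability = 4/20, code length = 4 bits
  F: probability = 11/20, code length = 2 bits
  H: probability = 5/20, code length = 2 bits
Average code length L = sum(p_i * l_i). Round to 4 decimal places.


Weighted contributions p_i * l_i:
  B: (4/20) * 4 = 16/20
  F: (11/20) * 2 = 22/20
  H: (5/20) * 2 = 10/20
Sum = (16 + 22 + 10)/20 = 48/20

L = 48/20 = 2.4000 bits/symbol


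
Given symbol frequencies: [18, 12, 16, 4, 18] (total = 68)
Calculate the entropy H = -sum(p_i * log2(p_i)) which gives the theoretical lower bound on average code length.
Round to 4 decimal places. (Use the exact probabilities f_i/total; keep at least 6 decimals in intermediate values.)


Per-symbol terms -p_i * log2(p_i) with p_i = f_i/68:
  p = 18/68 = 0.264706: log2(p) = -1.917538, -p*log2(p) = 0.507584
  p = 12/68 = 0.176471: log2(p) = -2.502500, -p*log2(p) = 0.441618
  p = 16/68 = 0.235294: log2(p) = -2.087463, -p*log2(p) = 0.491168
  p = 4/68 = 0.058824: log2(p) = -4.087463, -p*log2(p) = 0.240439
  p = 18/68 = 0.264706: log2(p) = -1.917538, -p*log2(p) = 0.507584
H = 0.507584 + 0.441618 + 0.491168 + 0.240439 + 0.507584 = 2.188393

H = 2.1884 bits/symbol


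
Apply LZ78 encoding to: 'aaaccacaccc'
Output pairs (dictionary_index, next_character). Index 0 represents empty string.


LZ78 encoding steps:
Dictionary: {0: ''}
Step 1: w='' (idx 0), next='a' -> output (0, 'a'), add 'a' as idx 1
Step 2: w='a' (idx 1), next='a' -> output (1, 'a'), add 'aa' as idx 2
Step 3: w='' (idx 0), next='c' -> output (0, 'c'), add 'c' as idx 3
Step 4: w='c' (idx 3), next='a' -> output (3, 'a'), add 'ca' as idx 4
Step 5: w='ca' (idx 4), next='c' -> output (4, 'c'), add 'cac' as idx 5
Step 6: w='c' (idx 3), next='c' -> output (3, 'c'), add 'cc' as idx 6


Encoded: [(0, 'a'), (1, 'a'), (0, 'c'), (3, 'a'), (4, 'c'), (3, 'c')]


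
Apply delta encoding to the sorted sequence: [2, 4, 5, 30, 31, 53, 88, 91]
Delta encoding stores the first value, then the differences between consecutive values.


First value: 2
Deltas:
  4 - 2 = 2
  5 - 4 = 1
  30 - 5 = 25
  31 - 30 = 1
  53 - 31 = 22
  88 - 53 = 35
  91 - 88 = 3


Delta encoded: [2, 2, 1, 25, 1, 22, 35, 3]


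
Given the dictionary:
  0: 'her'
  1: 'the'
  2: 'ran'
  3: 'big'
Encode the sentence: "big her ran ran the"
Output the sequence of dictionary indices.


Look up each word in the dictionary:
  'big' -> 3
  'her' -> 0
  'ran' -> 2
  'ran' -> 2
  'the' -> 1

Encoded: [3, 0, 2, 2, 1]


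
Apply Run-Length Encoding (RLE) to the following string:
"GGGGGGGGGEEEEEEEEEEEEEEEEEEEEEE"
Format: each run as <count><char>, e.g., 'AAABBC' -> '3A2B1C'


Scanning runs left to right:
  i=0: run of 'G' x 9 -> '9G'
  i=9: run of 'E' x 22 -> '22E'

RLE = 9G22E


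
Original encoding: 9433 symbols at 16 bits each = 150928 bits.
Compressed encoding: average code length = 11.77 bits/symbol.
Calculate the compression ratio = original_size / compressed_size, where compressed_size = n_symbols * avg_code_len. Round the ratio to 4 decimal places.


original_size = n_symbols * orig_bits = 9433 * 16 = 150928 bits
compressed_size = n_symbols * avg_code_len = 9433 * 11.77 = 111026.41 bits
ratio = original_size / compressed_size = 150928 / 111026.41 = 1.3594

Compression ratio = 1.3594


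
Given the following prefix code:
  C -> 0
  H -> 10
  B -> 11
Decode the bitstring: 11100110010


Decoding step by step:
Bits 11 -> B
Bits 10 -> H
Bits 0 -> C
Bits 11 -> B
Bits 0 -> C
Bits 0 -> C
Bits 10 -> H


Decoded message: BHCBCCH


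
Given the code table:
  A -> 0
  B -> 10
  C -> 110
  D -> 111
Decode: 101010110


Decoding:
10 -> B
10 -> B
10 -> B
110 -> C


Result: BBBC


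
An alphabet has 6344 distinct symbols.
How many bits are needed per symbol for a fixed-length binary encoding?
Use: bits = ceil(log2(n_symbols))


log2(6344) = 12.6312
Bracket: 2^12 = 4096 < 6344 <= 2^13 = 8192
So ceil(log2(6344)) = 13

bits = ceil(log2(6344)) = ceil(12.6312) = 13 bits


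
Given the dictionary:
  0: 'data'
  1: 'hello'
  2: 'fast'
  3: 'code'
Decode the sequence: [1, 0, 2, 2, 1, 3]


Look up each index in the dictionary:
  1 -> 'hello'
  0 -> 'data'
  2 -> 'fast'
  2 -> 'fast'
  1 -> 'hello'
  3 -> 'code'

Decoded: "hello data fast fast hello code"


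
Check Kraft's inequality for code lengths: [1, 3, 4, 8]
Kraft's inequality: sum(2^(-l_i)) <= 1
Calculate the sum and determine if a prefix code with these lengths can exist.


Sum = 2^(-1) + 2^(-3) + 2^(-4) + 2^(-8)
    = 0.5 + 0.125 + 0.0625 + 0.00390625
    = 177/256 = 0.69140625
Since 0.69140625 <= 1, Kraft's inequality IS satisfied.
A prefix code with these lengths CAN exist.

Kraft sum = 0.69140625. Satisfied.


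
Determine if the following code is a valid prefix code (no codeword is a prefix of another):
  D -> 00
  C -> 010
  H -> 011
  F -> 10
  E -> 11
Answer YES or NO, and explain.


Checking each pair (does one codeword prefix another?):
  D='00' vs C='010': no prefix
  D='00' vs H='011': no prefix
  D='00' vs F='10': no prefix
  D='00' vs E='11': no prefix
  C='010' vs D='00': no prefix
  C='010' vs H='011': no prefix
  C='010' vs F='10': no prefix
  C='010' vs E='11': no prefix
  H='011' vs D='00': no prefix
  H='011' vs C='010': no prefix
  H='011' vs F='10': no prefix
  H='011' vs E='11': no prefix
  F='10' vs D='00': no prefix
  F='10' vs C='010': no prefix
  F='10' vs H='011': no prefix
  F='10' vs E='11': no prefix
  E='11' vs D='00': no prefix
  E='11' vs C='010': no prefix
  E='11' vs H='011': no prefix
  E='11' vs F='10': no prefix
No violation found over all pairs.

YES -- this is a valid prefix code. No codeword is a prefix of any other codeword.


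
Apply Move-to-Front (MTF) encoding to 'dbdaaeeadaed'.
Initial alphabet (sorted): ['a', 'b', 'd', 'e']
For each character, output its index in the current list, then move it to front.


MTF encoding:
'd': index 2 in ['a', 'b', 'd', 'e'] -> ['d', 'a', 'b', 'e']
'b': index 2 in ['d', 'a', 'b', 'e'] -> ['b', 'd', 'a', 'e']
'd': index 1 in ['b', 'd', 'a', 'e'] -> ['d', 'b', 'a', 'e']
'a': index 2 in ['d', 'b', 'a', 'e'] -> ['a', 'd', 'b', 'e']
'a': index 0 in ['a', 'd', 'b', 'e'] -> ['a', 'd', 'b', 'e']
'e': index 3 in ['a', 'd', 'b', 'e'] -> ['e', 'a', 'd', 'b']
'e': index 0 in ['e', 'a', 'd', 'b'] -> ['e', 'a', 'd', 'b']
'a': index 1 in ['e', 'a', 'd', 'b'] -> ['a', 'e', 'd', 'b']
'd': index 2 in ['a', 'e', 'd', 'b'] -> ['d', 'a', 'e', 'b']
'a': index 1 in ['d', 'a', 'e', 'b'] -> ['a', 'd', 'e', 'b']
'e': index 2 in ['a', 'd', 'e', 'b'] -> ['e', 'a', 'd', 'b']
'd': index 2 in ['e', 'a', 'd', 'b'] -> ['d', 'e', 'a', 'b']


Output: [2, 2, 1, 2, 0, 3, 0, 1, 2, 1, 2, 2]


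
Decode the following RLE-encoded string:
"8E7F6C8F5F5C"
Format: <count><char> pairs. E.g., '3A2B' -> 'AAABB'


Expanding each <count><char> pair:
  8E -> 'EEEEEEEE'
  7F -> 'FFFFFFF'
  6C -> 'CCCCCC'
  8F -> 'FFFFFFFF'
  5F -> 'FFFFF'
  5C -> 'CCCCC'

Decoded = EEEEEEEEFFFFFFFCCCCCCFFFFFFFFFFFFFCCCCC


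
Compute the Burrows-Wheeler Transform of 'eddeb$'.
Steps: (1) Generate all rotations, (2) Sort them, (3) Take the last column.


Rotations (sorted):
  0: $eddeb -> last char: b
  1: b$edde -> last char: e
  2: ddeb$e -> last char: e
  3: deb$ed -> last char: d
  4: eb$edd -> last char: d
  5: eddeb$ -> last char: $


BWT = beedd$


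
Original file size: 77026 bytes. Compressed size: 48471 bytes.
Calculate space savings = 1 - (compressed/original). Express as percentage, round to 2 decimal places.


ratio = compressed/original = 48471/77026 = 0.629281
savings = 1 - ratio = 1 - 0.629281 = 0.370719
as a percentage: 0.370719 * 100 = 37.07%

Space savings = 1 - 48471/77026 = 37.07%


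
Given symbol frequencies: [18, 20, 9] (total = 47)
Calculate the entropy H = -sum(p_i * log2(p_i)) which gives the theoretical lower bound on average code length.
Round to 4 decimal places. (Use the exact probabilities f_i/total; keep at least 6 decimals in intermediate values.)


Per-symbol terms -p_i * log2(p_i) with p_i = f_i/47:
  p = 18/47 = 0.382979: log2(p) = -1.384664, -p*log2(p) = 0.530297
  p = 20/47 = 0.425532: log2(p) = -1.232661, -p*log2(p) = 0.524536
  p = 9/47 = 0.191489: log2(p) = -2.384664, -p*log2(p) = 0.456638
H = 0.530297 + 0.524536 + 0.456638 = 1.511471

H = 1.5115 bits/symbol


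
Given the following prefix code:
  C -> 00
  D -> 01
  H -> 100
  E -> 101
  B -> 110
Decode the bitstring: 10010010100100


Decoding step by step:
Bits 100 -> H
Bits 100 -> H
Bits 101 -> E
Bits 00 -> C
Bits 100 -> H


Decoded message: HHECH
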